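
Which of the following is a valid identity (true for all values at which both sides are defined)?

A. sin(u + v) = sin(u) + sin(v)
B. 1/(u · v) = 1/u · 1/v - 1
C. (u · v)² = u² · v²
C

A: fails at (1, 2) — LHS = sin(3) ≈ 0.1411, RHS = sin(1) + sin(2) ≈ 1.751.
B: fails at (2, 7) — LHS = 1/14, RHS = -13/14.
C: holds — e.g. at (2, 5), both sides equal 100.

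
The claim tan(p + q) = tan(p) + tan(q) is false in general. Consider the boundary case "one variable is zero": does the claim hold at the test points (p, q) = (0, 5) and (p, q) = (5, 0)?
Yes, holds at both test points

At (0, 5): LHS = tan(5) ≈ -3.381, RHS = tan(5) ≈ -3.381 → equal
At (5, 0): LHS = tan(5) ≈ -3.381, RHS = tan(5) ≈ -3.381 → equal

So the claim does hold at both of these boundary points, even though it is not an identity.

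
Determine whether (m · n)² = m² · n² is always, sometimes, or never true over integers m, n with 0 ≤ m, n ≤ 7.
The identity holds for every pair in the range. For instance at (m, n) = (4, 4): both sides equal 256.

Answer: Always true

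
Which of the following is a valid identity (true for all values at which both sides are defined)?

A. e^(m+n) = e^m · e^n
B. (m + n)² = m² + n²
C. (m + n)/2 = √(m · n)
A: holds — e.g. at (3, 4), both sides equal e^7 ≈ 1097.
B: fails at (1, 3) — LHS = 16, RHS = 10.
C: fails at (4, 6) — LHS = 5, RHS = 2·√(6) ≈ 4.899.

Answer: A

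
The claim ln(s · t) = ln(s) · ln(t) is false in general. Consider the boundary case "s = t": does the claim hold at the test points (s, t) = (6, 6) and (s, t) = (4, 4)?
At (6, 6): LHS = ln(36) ≈ 3.584 ≠ RHS = ln(6)² ≈ 3.21
At (4, 4): LHS = ln(16) ≈ 2.773 ≠ RHS = ln(4)² ≈ 1.922

Answer: No, fails at both test points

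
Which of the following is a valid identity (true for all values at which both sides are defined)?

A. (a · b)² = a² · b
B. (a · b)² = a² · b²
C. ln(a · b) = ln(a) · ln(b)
A: fails at (2, 3) — LHS = 36, RHS = 12.
B: holds — e.g. at (2, 3), both sides equal 36.
C: fails at (4, 4) — LHS = ln(16) ≈ 2.773, RHS = ln(4)² ≈ 1.922.

Answer: B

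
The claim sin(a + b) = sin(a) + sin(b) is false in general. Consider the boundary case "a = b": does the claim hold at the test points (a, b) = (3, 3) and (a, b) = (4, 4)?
At (3, 3): LHS = sin(6) ≈ -0.2794 ≠ RHS = 2·sin(3) ≈ 0.2822
At (4, 4): LHS = sin(8) ≈ 0.9894 ≠ RHS = 2·sin(4) ≈ -1.514

Answer: No, fails at both test points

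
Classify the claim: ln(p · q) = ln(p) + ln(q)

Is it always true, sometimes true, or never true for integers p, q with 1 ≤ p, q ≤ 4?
The identity holds for every pair in the range. For instance at (p, q) = (2, 2): both sides equal ln(4) ≈ 1.386.

Answer: Always true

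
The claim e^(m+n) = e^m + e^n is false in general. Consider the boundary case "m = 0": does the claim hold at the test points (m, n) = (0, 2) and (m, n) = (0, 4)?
At (0, 2): LHS = e^2 ≈ 7.389 ≠ RHS = 1 + e^2 ≈ 8.389
At (0, 4): LHS = e^4 ≈ 54.6 ≠ RHS = 1 + e^4 ≈ 55.6

Answer: No, fails at both test points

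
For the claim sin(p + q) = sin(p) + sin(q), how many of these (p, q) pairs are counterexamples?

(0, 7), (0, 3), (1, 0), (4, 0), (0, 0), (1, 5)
Testing each pair:
(0, 7): LHS = sin(7) ≈ 0.657, RHS = sin(7) ≈ 0.657 → satisfies claim
(0, 3): LHS = sin(3) ≈ 0.1411, RHS = sin(3) ≈ 0.1411 → satisfies claim
(1, 0): LHS = sin(1) ≈ 0.8415, RHS = sin(1) ≈ 0.8415 → satisfies claim
(4, 0): LHS = sin(4) ≈ -0.7568, RHS = sin(4) ≈ -0.7568 → satisfies claim
(0, 0): LHS = 0, RHS = 0 → satisfies claim
(1, 5): LHS = sin(6) ≈ -0.2794, RHS = sin(5) + sin(1) ≈ -0.1175 → counterexample

That makes 1 counterexample.

Answer: 1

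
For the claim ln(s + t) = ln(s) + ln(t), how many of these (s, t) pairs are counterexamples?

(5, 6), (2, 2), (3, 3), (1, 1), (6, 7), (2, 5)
5

Testing each pair:
(5, 6): LHS = ln(11) ≈ 2.398, RHS = ln(5) + ln(6) ≈ 3.401 → counterexample
(2, 2): LHS = ln(4) ≈ 1.386, RHS = 2·ln(2) ≈ 1.386 → satisfies claim
(3, 3): LHS = ln(6) ≈ 1.792, RHS = 2·ln(3) ≈ 2.197 → counterexample
(1, 1): LHS = ln(2) ≈ 0.6931, RHS = 0 → counterexample
(6, 7): LHS = ln(13) ≈ 2.565, RHS = ln(6) + ln(7) ≈ 3.738 → counterexample
(2, 5): LHS = ln(7) ≈ 1.946, RHS = ln(2) + ln(5) ≈ 2.303 → counterexample

That makes 5 counterexamples.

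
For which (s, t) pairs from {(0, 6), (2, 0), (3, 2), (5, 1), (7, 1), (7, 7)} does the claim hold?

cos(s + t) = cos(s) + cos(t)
None

Testing each pair:
(0, 6): LHS = cos(6) ≈ 0.9602, RHS = cos(6) + 1 ≈ 1.96 → fails
(2, 0): LHS = cos(2) ≈ -0.4161, RHS = cos(2) + 1 ≈ 0.5839 → fails
(3, 2): LHS = cos(5) ≈ 0.2837, RHS = cos(3) + cos(2) ≈ -1.406 → fails
(5, 1): LHS = cos(6) ≈ 0.9602, RHS = cos(5) + cos(1) ≈ 0.824 → fails
(7, 1): LHS = cos(8) ≈ -0.1455, RHS = cos(1) + cos(7) ≈ 1.294 → fails
(7, 7): LHS = cos(14) ≈ 0.1367, RHS = 2·cos(7) ≈ 1.508 → fails

No pair satisfies the claim.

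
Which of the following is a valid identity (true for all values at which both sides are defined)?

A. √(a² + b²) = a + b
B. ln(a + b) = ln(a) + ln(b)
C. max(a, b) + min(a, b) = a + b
A: fails at (6, 7) — LHS = √(85) ≈ 9.22, RHS = 13.
B: fails at (2, 7) — LHS = ln(9) ≈ 2.197, RHS = ln(2) + ln(7) ≈ 2.639.
C: holds — e.g. at (2, 4), both sides equal 6.

Answer: C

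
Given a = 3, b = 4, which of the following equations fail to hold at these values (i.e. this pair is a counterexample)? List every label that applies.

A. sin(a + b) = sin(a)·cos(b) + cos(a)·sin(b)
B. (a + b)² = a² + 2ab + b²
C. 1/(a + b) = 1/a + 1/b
C

Evaluating each claim at the given values:
A. LHS = sin(7) ≈ 0.657, RHS = sin(3)·cos(4) + sin(4)·cos(3) ≈ 0.657 → holds here (LHS = RHS)
B. LHS = 49, RHS = 49 → holds here (LHS = RHS)
C. LHS = 1/7, RHS = 7/12 → fails here (LHS ≠ RHS)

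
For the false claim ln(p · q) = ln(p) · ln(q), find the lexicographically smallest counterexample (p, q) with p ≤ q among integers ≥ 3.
Substituting (3, 3) into the claim:
LHS = ln(3 · 3) = ln(9) ≈ 2.197
RHS = ln(3) · ln(3) = ln(3)² ≈ 1.207

Since LHS ≠ RHS, this pair disproves the claim, and no lexicographically smaller pair (p ≤ q, integers ≥ 3) does.

For instance (3, 8) is also a counterexample (LHS = ln(24) ≈ 3.178, RHS = ln(3)·ln(8) ≈ 2.285), but it's lexicographically larger.

Answer: (p, q) = (3, 3)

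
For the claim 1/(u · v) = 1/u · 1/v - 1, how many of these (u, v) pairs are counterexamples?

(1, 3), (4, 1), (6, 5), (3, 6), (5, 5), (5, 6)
6

Testing each pair:
(1, 3): LHS = 1/3, RHS = -2/3 → counterexample
(4, 1): LHS = 1/4, RHS = -3/4 → counterexample
(6, 5): LHS = 1/30, RHS = -29/30 → counterexample
(3, 6): LHS = 1/18, RHS = -17/18 → counterexample
(5, 5): LHS = 1/25, RHS = -24/25 → counterexample
(5, 6): LHS = 1/30, RHS = -29/30 → counterexample

That makes 6 counterexamples.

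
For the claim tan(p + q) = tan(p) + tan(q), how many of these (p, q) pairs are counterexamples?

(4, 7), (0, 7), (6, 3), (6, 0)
Testing each pair:
(4, 7): LHS = tan(11) ≈ -226, RHS = tan(7) + tan(4) ≈ 2.029 → counterexample
(0, 7): LHS = tan(7) ≈ 0.8714, RHS = tan(7) ≈ 0.8714 → satisfies claim
(6, 3): LHS = tan(9) ≈ -0.4523, RHS = tan(6) + tan(3) ≈ -0.4336 → counterexample
(6, 0): LHS = tan(6) ≈ -0.291, RHS = tan(6) ≈ -0.291 → satisfies claim

That makes 2 counterexamples.

Answer: 2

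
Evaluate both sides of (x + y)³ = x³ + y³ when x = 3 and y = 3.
LHS = (3 + 3)³ = 216
RHS = 3³ + 3³ = 54

LHS ≠ RHS, so the equation does not hold here.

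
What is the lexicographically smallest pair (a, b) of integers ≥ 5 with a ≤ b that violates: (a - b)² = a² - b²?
(a, b) = (5, 6)

At (5, 5): both sides equal 0, so it holds there.

Substituting (5, 6) into the claim:
LHS = (5 - 6)² = 1
RHS = 5² - 6² = -11

Since LHS ≠ RHS, this pair disproves the claim, and no lexicographically smaller pair (a ≤ b, integers ≥ 5) does.

For instance (6, 12) is also a counterexample (LHS = 36, RHS = -108), but it's lexicographically larger.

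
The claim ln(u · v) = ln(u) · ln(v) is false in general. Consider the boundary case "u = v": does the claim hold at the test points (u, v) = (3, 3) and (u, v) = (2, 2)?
At (3, 3): LHS = ln(9) ≈ 2.197 ≠ RHS = ln(3)² ≈ 1.207
At (2, 2): LHS = ln(4) ≈ 1.386 ≠ RHS = ln(2)² ≈ 0.4805

Answer: No, fails at both test points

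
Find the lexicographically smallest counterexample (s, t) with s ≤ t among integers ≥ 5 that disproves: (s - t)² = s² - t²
Substituting (5, 6) into the claim:
LHS = (5 - 6)² = 1
RHS = 5² - 6² = -11

Since LHS ≠ RHS, this pair disproves the claim, and no lexicographically smaller pair (s ≤ t, integers ≥ 5) does.

For instance (5, 11) is also a counterexample (LHS = 36, RHS = -96), but it's lexicographically larger.

Answer: (s, t) = (5, 6)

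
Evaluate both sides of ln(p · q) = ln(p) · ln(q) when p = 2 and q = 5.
LHS = ln(2 · 5) = ln(10) ≈ 2.303
RHS = ln(2) · ln(5) ≈ 1.116

LHS ≠ RHS (they differ by about 1.187), so the equation does not hold here.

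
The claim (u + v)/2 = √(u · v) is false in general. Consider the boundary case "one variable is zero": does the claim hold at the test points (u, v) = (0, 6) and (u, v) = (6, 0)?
At (0, 6): LHS = 3 ≠ RHS = 0
At (6, 0): LHS = 3 ≠ RHS = 0

Answer: No, fails at both test points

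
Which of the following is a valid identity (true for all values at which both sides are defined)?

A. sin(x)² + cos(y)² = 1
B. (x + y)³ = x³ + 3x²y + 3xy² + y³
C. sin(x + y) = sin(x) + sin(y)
B

A: fails at (5, 8) — LHS = cos(8)² + sin(5)² ≈ 0.9407, RHS = 1.
B: holds — e.g. at (5, 5), both sides equal 1000.
C: fails at (1, 4) — LHS = sin(5) ≈ -0.9589, RHS = sin(4) + sin(1) ≈ 0.08467.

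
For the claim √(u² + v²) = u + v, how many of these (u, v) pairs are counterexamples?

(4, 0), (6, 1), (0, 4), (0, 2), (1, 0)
Testing each pair:
(4, 0): LHS = 4, RHS = 4 → satisfies claim
(6, 1): LHS = √(37) ≈ 6.083, RHS = 7 → counterexample
(0, 4): LHS = 4, RHS = 4 → satisfies claim
(0, 2): LHS = 2, RHS = 2 → satisfies claim
(1, 0): LHS = 1, RHS = 1 → satisfies claim

That makes 1 counterexample.

Answer: 1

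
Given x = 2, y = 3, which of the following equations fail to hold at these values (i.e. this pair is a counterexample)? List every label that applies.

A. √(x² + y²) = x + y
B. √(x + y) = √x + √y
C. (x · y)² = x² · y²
Evaluating each claim at the given values:
A. LHS = √(13) ≈ 3.606, RHS = 5 → fails here (LHS ≠ RHS)
B. LHS = √(5) ≈ 2.236, RHS = √(2) + √(3) ≈ 3.146 → fails here (LHS ≠ RHS)
C. LHS = 36, RHS = 36 → holds here (LHS = RHS)

Answer: A, B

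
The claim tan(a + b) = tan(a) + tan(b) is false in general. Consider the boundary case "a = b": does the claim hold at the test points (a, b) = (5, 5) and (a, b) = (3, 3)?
At (5, 5): LHS = tan(10) ≈ 0.6484 ≠ RHS = 2·tan(5) ≈ -6.761
At (3, 3): LHS = tan(6) ≈ -0.291 ≠ RHS = 2·tan(3) ≈ -0.2851

Answer: No, fails at both test points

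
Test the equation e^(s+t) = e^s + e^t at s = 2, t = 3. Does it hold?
Fails

Substituting s = 2, t = 3:

LHS = e^(2+3) = e^5 ≈ 148.4
RHS = e^2 + e^3 ≈ 27.47

LHS ≠ RHS, so the equation does not hold at this point.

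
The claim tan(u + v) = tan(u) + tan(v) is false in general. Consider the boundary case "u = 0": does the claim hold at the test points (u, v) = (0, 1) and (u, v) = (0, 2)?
Yes, holds at both test points

At (0, 1): LHS = tan(1) ≈ 1.557, RHS = tan(1) ≈ 1.557 → equal
At (0, 2): LHS = tan(2) ≈ -2.185, RHS = tan(2) ≈ -2.185 → equal

So the claim does hold at both of these boundary points, even though it is not an identity.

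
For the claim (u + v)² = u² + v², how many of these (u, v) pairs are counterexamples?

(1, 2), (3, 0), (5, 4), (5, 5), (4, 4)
Testing each pair:
(1, 2): LHS = 9, RHS = 5 → counterexample
(3, 0): LHS = 9, RHS = 9 → satisfies claim
(5, 4): LHS = 81, RHS = 41 → counterexample
(5, 5): LHS = 100, RHS = 50 → counterexample
(4, 4): LHS = 64, RHS = 32 → counterexample

That makes 4 counterexamples.

Answer: 4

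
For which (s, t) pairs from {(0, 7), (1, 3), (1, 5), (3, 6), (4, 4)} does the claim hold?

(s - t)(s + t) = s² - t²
Testing each pair:
(0, 7): LHS = -49, RHS = -49 → holds
(1, 3): LHS = -8, RHS = -8 → holds
(1, 5): LHS = -24, RHS = -24 → holds
(3, 6): LHS = -27, RHS = -27 → holds
(4, 4): LHS = 0, RHS = 0 → holds

Every pair satisfies the claim.

Answer: All pairs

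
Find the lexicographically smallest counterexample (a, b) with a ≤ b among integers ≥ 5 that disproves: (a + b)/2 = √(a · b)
Substituting (5, 6) into the claim:
LHS = (5 + 6)/2 = 11/2
RHS = √(5 · 6) = √(30) ≈ 5.477

Since LHS ≠ RHS, this pair disproves the claim, and no lexicographically smaller pair (a ≤ b, integers ≥ 5) does.

For instance (9, 12) is also a counterexample (LHS = 21/2, RHS = 6·√(3) ≈ 10.39), but it's lexicographically larger.

Answer: (a, b) = (5, 6)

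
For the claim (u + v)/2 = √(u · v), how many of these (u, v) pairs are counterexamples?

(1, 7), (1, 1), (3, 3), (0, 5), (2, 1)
3

Testing each pair:
(1, 7): LHS = 4, RHS = √(7) ≈ 2.646 → counterexample
(1, 1): LHS = 1, RHS = 1 → satisfies claim
(3, 3): LHS = 3, RHS = 3 → satisfies claim
(0, 5): LHS = 5/2, RHS = 0 → counterexample
(2, 1): LHS = 3/2, RHS = √(2) ≈ 1.414 → counterexample

That makes 3 counterexamples.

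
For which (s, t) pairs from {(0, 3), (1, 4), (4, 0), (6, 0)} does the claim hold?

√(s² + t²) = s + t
(0, 3), (4, 0), (6, 0)

Testing each pair:
(0, 3): LHS = 3, RHS = 3 → holds
(1, 4): LHS = √(17) ≈ 4.123, RHS = 5 → fails
(4, 0): LHS = 4, RHS = 4 → holds
(6, 0): LHS = 6, RHS = 6 → holds

3 of 4 pairs satisfy the claim.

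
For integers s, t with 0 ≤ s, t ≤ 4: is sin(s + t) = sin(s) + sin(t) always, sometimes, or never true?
Sometimes true

It holds at (s, t) = (0, 0) (both sides equal 0), but fails at (s, t) = (4, 2) (LHS = sin(6) ≈ -0.2794, RHS = sin(4) + sin(2) ≈ 0.1525).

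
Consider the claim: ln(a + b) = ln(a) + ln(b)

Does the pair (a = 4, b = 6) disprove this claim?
Yes

Substituting a = 4, b = 6:
LHS = ln(4 + 6) = ln(10) ≈ 2.303
RHS = ln(4) + ln(6) ≈ 3.178

Since LHS ≠ RHS, this pair disproves the claim.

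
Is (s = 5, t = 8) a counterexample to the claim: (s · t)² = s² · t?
Yes

Substituting s = 5, t = 8:
LHS = (5 · 8)² = 1600
RHS = 5² · 8 = 200

Since LHS ≠ RHS, this pair disproves the claim.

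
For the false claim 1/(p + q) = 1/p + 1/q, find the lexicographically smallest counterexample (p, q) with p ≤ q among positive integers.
Substituting (1, 1) into the claim:
LHS = 1/(1 + 1) = 1/2
RHS = 1/1 + 1/1 = 2

Since LHS ≠ RHS, this pair disproves the claim, and no lexicographically smaller pair (p ≤ q, positive integers) does.

For instance (4, 7) is also a counterexample (LHS = 1/11, RHS = 11/28), but it's lexicographically larger.

Answer: (p, q) = (1, 1)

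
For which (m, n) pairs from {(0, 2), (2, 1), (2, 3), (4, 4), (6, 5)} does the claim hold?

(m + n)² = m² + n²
Testing each pair:
(0, 2): LHS = 4, RHS = 4 → holds
(2, 1): LHS = 9, RHS = 5 → fails
(2, 3): LHS = 25, RHS = 13 → fails
(4, 4): LHS = 64, RHS = 32 → fails
(6, 5): LHS = 121, RHS = 61 → fails

1 of 5 pairs satisfies the claim.

Answer: (0, 2)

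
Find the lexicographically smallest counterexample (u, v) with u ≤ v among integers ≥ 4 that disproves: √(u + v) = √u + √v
(u, v) = (4, 4)

Substituting (4, 4) into the claim:
LHS = √(4 + 4) = 2·√(2) ≈ 2.828
RHS = √4 + √4 = 4

Since LHS ≠ RHS, this pair disproves the claim, and no lexicographically smaller pair (u ≤ v, integers ≥ 4) does.

For instance (8, 10) is also a counterexample (LHS = 3·√(2) ≈ 4.243, RHS = 2·√(2) + √(10) ≈ 5.991), but it's lexicographically larger.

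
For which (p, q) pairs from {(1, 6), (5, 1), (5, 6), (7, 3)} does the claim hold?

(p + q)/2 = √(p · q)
Testing each pair:
(1, 6): LHS = 7/2, RHS = √(6) ≈ 2.449 → fails
(5, 1): LHS = 3, RHS = √(5) ≈ 2.236 → fails
(5, 6): LHS = 11/2, RHS = √(30) ≈ 5.477 → fails
(7, 3): LHS = 5, RHS = √(21) ≈ 4.583 → fails

No pair satisfies the claim.

Answer: None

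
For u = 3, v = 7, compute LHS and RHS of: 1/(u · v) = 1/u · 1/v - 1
LHS = 1/(3 · 7) = 1/21
RHS = 1/3 · 1/7 - 1 = -20/21

LHS ≠ RHS, so the equation does not hold here.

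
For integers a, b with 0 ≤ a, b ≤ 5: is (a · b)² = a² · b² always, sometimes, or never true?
Always true

The identity holds for every pair in the range. For instance at (a, b) = (0, 1): both sides equal 0.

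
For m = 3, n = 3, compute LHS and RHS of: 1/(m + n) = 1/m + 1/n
LHS = 1/(3 + 3) = 1/6
RHS = 1/3 + 1/3 = 2/3

LHS ≠ RHS, so the equation does not hold here.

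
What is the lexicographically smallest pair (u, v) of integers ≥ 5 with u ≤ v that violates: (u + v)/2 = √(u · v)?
At (5, 5): both sides equal 5, so it holds there.

Substituting (5, 6) into the claim:
LHS = (5 + 6)/2 = 11/2
RHS = √(5 · 6) = √(30) ≈ 5.477

Since LHS ≠ RHS, this pair disproves the claim, and no lexicographically smaller pair (u ≤ v, integers ≥ 5) does.

For instance (7, 12) is also a counterexample (LHS = 19/2, RHS = 2·√(21) ≈ 9.165), but it's lexicographically larger.

Answer: (u, v) = (5, 6)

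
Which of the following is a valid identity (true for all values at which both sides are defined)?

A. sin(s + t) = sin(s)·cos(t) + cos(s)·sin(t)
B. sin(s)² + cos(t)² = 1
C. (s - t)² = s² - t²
A: holds — e.g. at (5, 5), both sides equal sin(10) ≈ -0.544.
B: fails at (3, 4) — LHS = sin(3)² + cos(4)² ≈ 0.4472, RHS = 1.
C: fails at (6, 7) — LHS = 1, RHS = -13.

Answer: A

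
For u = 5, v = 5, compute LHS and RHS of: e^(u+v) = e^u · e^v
LHS = e^(5+5) = e^10 ≈ 22026.5
RHS = e^5 · e^5 = e^10 ≈ 22026.5

LHS = RHS: the two sides agree.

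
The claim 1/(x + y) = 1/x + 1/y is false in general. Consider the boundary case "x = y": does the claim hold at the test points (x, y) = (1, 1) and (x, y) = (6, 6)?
No, fails at both test points

At (1, 1): LHS = 1/2 ≠ RHS = 2
At (6, 6): LHS = 1/12 ≠ RHS = 1/3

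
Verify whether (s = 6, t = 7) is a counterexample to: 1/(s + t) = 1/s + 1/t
Yes

Substituting s = 6, t = 7:
LHS = 1/(6 + 7) = 1/13
RHS = 1/6 + 1/7 = 13/42

Since LHS ≠ RHS, this pair disproves the claim.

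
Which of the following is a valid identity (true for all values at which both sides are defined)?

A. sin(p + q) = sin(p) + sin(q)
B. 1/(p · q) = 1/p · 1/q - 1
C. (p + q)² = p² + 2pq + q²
A: fails at (5, 5) — LHS = sin(10) ≈ -0.544, RHS = 2·sin(5) ≈ -1.918.
B: fails at (6, 7) — LHS = 1/42, RHS = -41/42.
C: holds — e.g. at (2, 3), both sides equal 25.

Answer: C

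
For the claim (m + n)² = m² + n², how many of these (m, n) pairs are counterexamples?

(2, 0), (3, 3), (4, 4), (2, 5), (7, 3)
Testing each pair:
(2, 0): LHS = 4, RHS = 4 → satisfies claim
(3, 3): LHS = 36, RHS = 18 → counterexample
(4, 4): LHS = 64, RHS = 32 → counterexample
(2, 5): LHS = 49, RHS = 29 → counterexample
(7, 3): LHS = 100, RHS = 58 → counterexample

That makes 4 counterexamples.

Answer: 4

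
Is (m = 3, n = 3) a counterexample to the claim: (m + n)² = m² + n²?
Substituting m = 3, n = 3:
LHS = (3 + 3)² = 36
RHS = 3² + 3² = 18

Since LHS ≠ RHS, this pair disproves the claim.

Answer: Yes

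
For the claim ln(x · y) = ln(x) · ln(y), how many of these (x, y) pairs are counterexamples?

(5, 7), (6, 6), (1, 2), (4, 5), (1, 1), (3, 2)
5

Testing each pair:
(5, 7): LHS = ln(35) ≈ 3.555, RHS = ln(5)·ln(7) ≈ 3.132 → counterexample
(6, 6): LHS = ln(36) ≈ 3.584, RHS = ln(6)² ≈ 3.21 → counterexample
(1, 2): LHS = ln(2) ≈ 0.6931, RHS = 0 → counterexample
(4, 5): LHS = ln(20) ≈ 2.996, RHS = ln(4)·ln(5) ≈ 2.231 → counterexample
(1, 1): LHS = 0, RHS = 0 → satisfies claim
(3, 2): LHS = ln(6) ≈ 1.792, RHS = ln(2)·ln(3) ≈ 0.7615 → counterexample

That makes 5 counterexamples.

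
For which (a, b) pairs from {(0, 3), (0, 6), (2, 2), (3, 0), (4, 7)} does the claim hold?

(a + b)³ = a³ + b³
Testing each pair:
(0, 3): LHS = 27, RHS = 27 → holds
(0, 6): LHS = 216, RHS = 216 → holds
(2, 2): LHS = 64, RHS = 16 → fails
(3, 0): LHS = 27, RHS = 27 → holds
(4, 7): LHS = 1331, RHS = 407 → fails

3 of 5 pairs satisfy the claim.

Answer: (0, 3), (0, 6), (3, 0)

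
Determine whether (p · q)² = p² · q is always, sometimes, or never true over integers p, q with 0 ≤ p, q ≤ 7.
It holds at (p, q) = (1, 1) (both sides equal 1), but fails at (p, q) = (4, 4) (LHS = 256, RHS = 64).

Answer: Sometimes true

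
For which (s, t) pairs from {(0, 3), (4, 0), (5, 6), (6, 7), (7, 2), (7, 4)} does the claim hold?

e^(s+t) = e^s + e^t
Testing each pair:
(0, 3): LHS = e^3 ≈ 20.09, RHS = 1 + e^3 ≈ 21.09 → fails
(4, 0): LHS = e^4 ≈ 54.6, RHS = 1 + e^4 ≈ 55.6 → fails
(5, 6): LHS = e^11 ≈ 59874.1, RHS = e^5 + e^6 ≈ 551.8 → fails
(6, 7): LHS = e^13 ≈ 442413.4, RHS = e^6 + e^7 ≈ 1500 → fails
(7, 2): LHS = e^9 ≈ 8103, RHS = e^2 + e^7 ≈ 1104 → fails
(7, 4): LHS = e^11 ≈ 59874.1, RHS = e^4 + e^7 ≈ 1151 → fails

No pair satisfies the claim.

Answer: None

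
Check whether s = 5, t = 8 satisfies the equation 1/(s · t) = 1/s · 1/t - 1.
Substituting s = 5, t = 8:

LHS = 1/(5 · 8) = 1/40
RHS = 1/5 · 1/8 - 1 = -39/40

LHS ≠ RHS, so the equation does not hold at this point.

Answer: Fails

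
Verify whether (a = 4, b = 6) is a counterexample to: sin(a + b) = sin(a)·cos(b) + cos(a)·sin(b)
Substituting a = 4, b = 6:
LHS = sin(4 + 6) = sin(10) ≈ -0.544
RHS = sin(4)·cos(6) + cos(4)·sin(6) = sin(4)·cos(6) + sin(6)·cos(4) ≈ -0.544

The sides agree, so this pair does not disprove the claim.

Answer: No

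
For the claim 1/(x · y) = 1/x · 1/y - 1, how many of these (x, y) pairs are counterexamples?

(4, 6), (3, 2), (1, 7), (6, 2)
Testing each pair:
(4, 6): LHS = 1/24, RHS = -23/24 → counterexample
(3, 2): LHS = 1/6, RHS = -5/6 → counterexample
(1, 7): LHS = 1/7, RHS = -6/7 → counterexample
(6, 2): LHS = 1/12, RHS = -11/12 → counterexample

That makes 4 counterexamples.

Answer: 4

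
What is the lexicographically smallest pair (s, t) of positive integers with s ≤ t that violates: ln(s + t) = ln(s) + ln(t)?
(s, t) = (1, 1)

Substituting (1, 1) into the claim:
LHS = ln(1 + 1) = ln(2) ≈ 0.6931
RHS = ln(1) + ln(1) = 0

Since LHS ≠ RHS, this pair disproves the claim, and no lexicographically smaller pair (s ≤ t, positive integers) does.

For instance (2, 5) is also a counterexample (LHS = ln(7) ≈ 1.946, RHS = ln(2) + ln(5) ≈ 2.303), but it's lexicographically larger.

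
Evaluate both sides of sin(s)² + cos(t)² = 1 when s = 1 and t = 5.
LHS = sin(1)² + cos(5)² ≈ 0.7885
RHS = 1

LHS ≠ RHS (they differ by about 0.2115), so the equation does not hold here.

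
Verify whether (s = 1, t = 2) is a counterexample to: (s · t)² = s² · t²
No

Substituting s = 1, t = 2:
LHS = (1 · 2)² = 4
RHS = 1² · 2² = 4

The sides agree, so this pair does not disprove the claim.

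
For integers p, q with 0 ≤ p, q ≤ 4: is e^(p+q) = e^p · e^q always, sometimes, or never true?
The identity holds for every pair in the range. For instance at (p, q) = (3, 1): both sides equal e^4 ≈ 54.6.

Answer: Always true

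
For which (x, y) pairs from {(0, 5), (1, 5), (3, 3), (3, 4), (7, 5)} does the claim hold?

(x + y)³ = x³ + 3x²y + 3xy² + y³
Testing each pair:
(0, 5): LHS = 125, RHS = 125 → holds
(1, 5): LHS = 216, RHS = 216 → holds
(3, 3): LHS = 216, RHS = 216 → holds
(3, 4): LHS = 343, RHS = 343 → holds
(7, 5): LHS = 1728, RHS = 1728 → holds

Every pair satisfies the claim.

Answer: All pairs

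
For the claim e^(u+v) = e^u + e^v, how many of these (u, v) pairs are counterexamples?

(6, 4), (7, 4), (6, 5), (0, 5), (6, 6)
5

Testing each pair:
(6, 4): LHS = e^10 ≈ 22026.5, RHS = e^4 + e^6 ≈ 458 → counterexample
(7, 4): LHS = e^11 ≈ 59874.1, RHS = e^4 + e^7 ≈ 1151 → counterexample
(6, 5): LHS = e^11 ≈ 59874.1, RHS = e^5 + e^6 ≈ 551.8 → counterexample
(0, 5): LHS = e^5 ≈ 148.4, RHS = 1 + e^5 ≈ 149.4 → counterexample
(6, 6): LHS = e^12 ≈ 162754.8, RHS = 2·e^6 ≈ 806.9 → counterexample

That makes 5 counterexamples.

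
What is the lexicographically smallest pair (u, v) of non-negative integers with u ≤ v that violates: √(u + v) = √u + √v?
(u, v) = (1, 1)

Substituting (1, 1) into the claim:
LHS = √(1 + 1) = √(2) ≈ 1.414
RHS = √1 + √1 = 2

Since LHS ≠ RHS, this pair disproves the claim, and no lexicographically smaller pair (u ≤ v, non-negative integers) does.

For instance (2, 6) is also a counterexample (LHS = 2·√(2) ≈ 2.828, RHS = √(2) + √(6) ≈ 3.864), but it's lexicographically larger.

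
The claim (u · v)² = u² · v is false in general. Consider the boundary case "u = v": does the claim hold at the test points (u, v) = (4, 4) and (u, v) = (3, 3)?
No, fails at both test points

At (4, 4): LHS = 256 ≠ RHS = 64
At (3, 3): LHS = 81 ≠ RHS = 27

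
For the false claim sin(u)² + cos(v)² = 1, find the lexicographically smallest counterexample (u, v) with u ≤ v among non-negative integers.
(u, v) = (0, 1)

Substituting (0, 1) into the claim:
LHS = sin(0)² + cos(1)² = cos(1)² ≈ 0.2919
RHS = 1

Since LHS ≠ RHS, this pair disproves the claim, and no lexicographically smaller pair (u ≤ v, non-negative integers) does.

For instance (1, 3) is also a counterexample (LHS = sin(1)² + cos(3)² ≈ 1.688, RHS = 1), but it's lexicographically larger.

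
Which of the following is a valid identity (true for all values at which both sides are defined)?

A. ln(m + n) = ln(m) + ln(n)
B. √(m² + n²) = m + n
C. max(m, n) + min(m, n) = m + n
C

A: fails at (4, 4) — LHS = ln(8) ≈ 2.079, RHS = 2·ln(4) ≈ 2.773.
B: fails at (1, 2) — LHS = √(5) ≈ 2.236, RHS = 3.
C: holds — e.g. at (1, 4), both sides equal 5.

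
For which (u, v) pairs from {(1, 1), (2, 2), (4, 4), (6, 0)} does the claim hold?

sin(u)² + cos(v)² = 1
Testing each pair:
(1, 1): LHS = cos(1)² + sin(1)² = 1, RHS = 1 → holds
(2, 2): LHS = cos(2)² + sin(2)² = 1, RHS = 1 → holds
(4, 4): LHS = cos(4)² + sin(4)² = 1, RHS = 1 → holds
(6, 0): LHS = sin(6)² + 1 ≈ 1.078, RHS = 1 → fails

3 of 4 pairs satisfy the claim.

Answer: (1, 1), (2, 2), (4, 4)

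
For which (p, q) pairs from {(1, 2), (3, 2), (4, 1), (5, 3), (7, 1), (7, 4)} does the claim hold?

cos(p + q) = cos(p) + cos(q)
Testing each pair:
(1, 2): LHS = cos(3) ≈ -0.99, RHS = cos(2) + cos(1) ≈ 0.1242 → fails
(3, 2): LHS = cos(5) ≈ 0.2837, RHS = cos(3) + cos(2) ≈ -1.406 → fails
(4, 1): LHS = cos(5) ≈ 0.2837, RHS = cos(4) + cos(1) ≈ -0.1133 → fails
(5, 3): LHS = cos(8) ≈ -0.1455, RHS = cos(3) + cos(5) ≈ -0.7063 → fails
(7, 1): LHS = cos(8) ≈ -0.1455, RHS = cos(1) + cos(7) ≈ 1.294 → fails
(7, 4): LHS = cos(11) ≈ 0.004426, RHS = cos(4) + cos(7) ≈ 0.1003 → fails

No pair satisfies the claim.

Answer: None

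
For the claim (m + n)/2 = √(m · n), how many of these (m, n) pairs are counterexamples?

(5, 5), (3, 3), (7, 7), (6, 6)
Testing each pair:
(5, 5): LHS = 5, RHS = 5 → satisfies claim
(3, 3): LHS = 3, RHS = 3 → satisfies claim
(7, 7): LHS = 7, RHS = 7 → satisfies claim
(6, 6): LHS = 6, RHS = 6 → satisfies claim

That makes 0 counterexamples.

Answer: 0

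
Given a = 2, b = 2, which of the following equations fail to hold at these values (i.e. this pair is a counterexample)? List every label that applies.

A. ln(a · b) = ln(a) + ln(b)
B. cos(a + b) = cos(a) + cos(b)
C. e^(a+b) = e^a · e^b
Evaluating each claim at the given values:
A. LHS = ln(4) ≈ 1.386, RHS = 2·ln(2) ≈ 1.386 → holds here (LHS = RHS)
B. LHS = cos(4) ≈ -0.6536, RHS = 2·cos(2) ≈ -0.8323 → fails here (LHS ≠ RHS)
C. LHS = e^4 ≈ 54.6, RHS = e^4 ≈ 54.6 → holds here (LHS = RHS)

Answer: B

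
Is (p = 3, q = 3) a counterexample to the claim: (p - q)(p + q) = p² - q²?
No

Substituting p = 3, q = 3:
LHS = (3 - 3)(3 + 3) = 0
RHS = 3² - 3² = 0

The sides agree, so this pair does not disprove the claim.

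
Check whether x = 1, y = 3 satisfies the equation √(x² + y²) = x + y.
Fails

Substituting x = 1, y = 3:

LHS = √(1² + 3²) = √(10) ≈ 3.162
RHS = 1 + 3 = 4

LHS ≠ RHS, so the equation does not hold at this point.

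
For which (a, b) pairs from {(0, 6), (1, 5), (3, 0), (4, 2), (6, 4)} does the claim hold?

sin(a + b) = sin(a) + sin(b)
(0, 6), (3, 0)

Testing each pair:
(0, 6): LHS = sin(6) ≈ -0.2794, RHS = sin(6) ≈ -0.2794 → holds
(1, 5): LHS = sin(6) ≈ -0.2794, RHS = sin(5) + sin(1) ≈ -0.1175 → fails
(3, 0): LHS = sin(3) ≈ 0.1411, RHS = sin(3) ≈ 0.1411 → holds
(4, 2): LHS = sin(6) ≈ -0.2794, RHS = sin(4) + sin(2) ≈ 0.1525 → fails
(6, 4): LHS = sin(10) ≈ -0.544, RHS = sin(4) + sin(6) ≈ -1.036 → fails

2 of 5 pairs satisfy the claim.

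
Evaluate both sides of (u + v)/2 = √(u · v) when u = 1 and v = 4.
LHS = (1 + 4)/2 = 5/2
RHS = √(1 · 4) = 2

LHS ≠ RHS, so the equation does not hold here.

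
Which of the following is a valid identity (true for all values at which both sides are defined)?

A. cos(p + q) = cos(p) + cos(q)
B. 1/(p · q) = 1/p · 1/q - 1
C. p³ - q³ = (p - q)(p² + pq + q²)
A: fails at (1, 3) — LHS = cos(4) ≈ -0.6536, RHS = cos(3) + cos(1) ≈ -0.4497.
B: fails at (1, 4) — LHS = 1/4, RHS = -3/4.
C: holds — e.g. at (5, 8), both sides equal -387.

Answer: C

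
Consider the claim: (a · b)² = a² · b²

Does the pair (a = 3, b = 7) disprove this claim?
Substituting a = 3, b = 7:
LHS = (3 · 7)² = 441
RHS = 3² · 7² = 441

The sides agree, so this pair does not disprove the claim.

Answer: No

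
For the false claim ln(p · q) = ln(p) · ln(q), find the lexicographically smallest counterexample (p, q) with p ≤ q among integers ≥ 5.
(p, q) = (5, 5)

Substituting (5, 5) into the claim:
LHS = ln(5 · 5) = ln(25) ≈ 3.219
RHS = ln(5) · ln(5) = ln(5)² ≈ 2.59

Since LHS ≠ RHS, this pair disproves the claim, and no lexicographically smaller pair (p ≤ q, integers ≥ 5) does.

For instance (7, 10) is also a counterexample (LHS = ln(70) ≈ 4.248, RHS = ln(7)·ln(10) ≈ 4.481), but it's lexicographically larger.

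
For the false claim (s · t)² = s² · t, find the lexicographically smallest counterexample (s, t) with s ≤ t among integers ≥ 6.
Substituting (6, 6) into the claim:
LHS = (6 · 6)² = 1296
RHS = 6² · 6 = 216

Since LHS ≠ RHS, this pair disproves the claim, and no lexicographically smaller pair (s ≤ t, integers ≥ 6) does.

For instance (6, 8) is also a counterexample (LHS = 2304, RHS = 288), but it's lexicographically larger.

Answer: (s, t) = (6, 6)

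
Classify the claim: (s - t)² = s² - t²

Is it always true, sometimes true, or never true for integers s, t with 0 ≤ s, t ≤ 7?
It holds at (s, t) = (2, 0) (both sides equal 4), but fails at (s, t) = (7, 1) (LHS = 36, RHS = 48).

Answer: Sometimes true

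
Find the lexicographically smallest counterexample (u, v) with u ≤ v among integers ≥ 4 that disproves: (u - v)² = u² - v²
At (4, 4): both sides equal 0, so it holds there.

Substituting (4, 5) into the claim:
LHS = (4 - 5)² = 1
RHS = 4² - 5² = -9

Since LHS ≠ RHS, this pair disproves the claim, and no lexicographically smaller pair (u ≤ v, integers ≥ 4) does.

For instance (9, 10) is also a counterexample (LHS = 1, RHS = -19), but it's lexicographically larger.

Answer: (u, v) = (4, 5)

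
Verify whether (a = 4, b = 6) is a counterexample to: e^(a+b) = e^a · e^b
Substituting a = 4, b = 6:
LHS = e^(4+6) = e^10 ≈ 22026.5
RHS = e^4 · e^6 = e^10 ≈ 22026.5

The sides agree, so this pair does not disprove the claim.

Answer: No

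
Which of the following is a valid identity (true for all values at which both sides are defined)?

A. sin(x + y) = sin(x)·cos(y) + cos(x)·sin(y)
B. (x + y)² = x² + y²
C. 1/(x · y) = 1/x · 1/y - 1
A

A: holds — e.g. at (6, 7), both sides equal sin(13) ≈ 0.4202.
B: fails at (5, 5) — LHS = 100, RHS = 50.
C: fails at (3, 3) — LHS = 1/9, RHS = -8/9.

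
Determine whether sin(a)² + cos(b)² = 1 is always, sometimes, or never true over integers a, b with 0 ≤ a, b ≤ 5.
Sometimes true

It holds at (a, b) = (3, 3) (both sides equal 1), but fails at (a, b) = (4, 1) (LHS = cos(1)² + sin(4)² ≈ 0.8647, RHS = 1).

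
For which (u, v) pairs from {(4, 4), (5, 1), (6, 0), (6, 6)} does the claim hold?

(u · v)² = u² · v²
Testing each pair:
(4, 4): LHS = 256, RHS = 256 → holds
(5, 1): LHS = 25, RHS = 25 → holds
(6, 0): LHS = 0, RHS = 0 → holds
(6, 6): LHS = 1296, RHS = 1296 → holds

Every pair satisfies the claim.

Answer: All pairs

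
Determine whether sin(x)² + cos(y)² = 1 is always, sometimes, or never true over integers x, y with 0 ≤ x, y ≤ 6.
Sometimes true

It holds at (x, y) = (1, 1) (both sides equal 1), but fails at (x, y) = (4, 6) (LHS = sin(4)² + cos(6)² ≈ 1.495, RHS = 1).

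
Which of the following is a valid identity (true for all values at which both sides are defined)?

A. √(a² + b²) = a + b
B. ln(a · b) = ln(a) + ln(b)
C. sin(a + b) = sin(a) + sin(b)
A: fails at (3, 7) — LHS = √(58) ≈ 7.616, RHS = 10.
B: holds — e.g. at (4, 4), both sides equal ln(16) ≈ 2.773.
C: fails at (4, 5) — LHS = sin(9) ≈ 0.4121, RHS = sin(5) + sin(4) ≈ -1.716.

Answer: B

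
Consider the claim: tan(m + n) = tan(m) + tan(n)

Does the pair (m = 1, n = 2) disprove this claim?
Substituting m = 1, n = 2:
LHS = tan(1 + 2) = tan(3) ≈ -0.1425
RHS = tan(1) + tan(2) ≈ -0.6276

Since LHS ≠ RHS, this pair disproves the claim.

Answer: Yes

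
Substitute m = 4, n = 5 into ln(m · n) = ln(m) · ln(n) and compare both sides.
LHS = ln(4 · 5) = ln(20) ≈ 2.996
RHS = ln(4) · ln(5) ≈ 2.231

LHS ≠ RHS (they differ by about 0.7646), so the equation does not hold here.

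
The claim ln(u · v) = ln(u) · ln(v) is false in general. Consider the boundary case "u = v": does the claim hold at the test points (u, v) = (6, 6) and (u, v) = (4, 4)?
No, fails at both test points

At (6, 6): LHS = ln(36) ≈ 3.584 ≠ RHS = ln(6)² ≈ 3.21
At (4, 4): LHS = ln(16) ≈ 2.773 ≠ RHS = ln(4)² ≈ 1.922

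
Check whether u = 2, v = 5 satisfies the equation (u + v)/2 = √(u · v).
Fails

Substituting u = 2, v = 5:

LHS = (2 + 5)/2 = 7/2
RHS = √(2 · 5) = √(10) ≈ 3.162

LHS ≠ RHS, so the equation does not hold at this point.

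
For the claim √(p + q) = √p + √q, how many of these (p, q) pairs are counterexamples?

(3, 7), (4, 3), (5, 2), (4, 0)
Testing each pair:
(3, 7): LHS = √(10) ≈ 3.162, RHS = √(3) + √(7) ≈ 4.378 → counterexample
(4, 3): LHS = √(7) ≈ 2.646, RHS = √(3) + 2 ≈ 3.732 → counterexample
(5, 2): LHS = √(7) ≈ 2.646, RHS = √(2) + √(5) ≈ 3.65 → counterexample
(4, 0): LHS = 2, RHS = 2 → satisfies claim

That makes 3 counterexamples.

Answer: 3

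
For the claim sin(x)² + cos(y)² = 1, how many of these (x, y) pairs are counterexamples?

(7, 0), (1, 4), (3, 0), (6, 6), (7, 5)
Testing each pair:
(7, 0): LHS = sin(7)² + 1 ≈ 1.432, RHS = 1 → counterexample
(1, 4): LHS = cos(4)² + sin(1)² ≈ 1.135, RHS = 1 → counterexample
(3, 0): LHS = sin(3)² + 1 ≈ 1.02, RHS = 1 → counterexample
(6, 6): LHS = sin(6)² + cos(6)² = 1, RHS = 1 → satisfies claim
(7, 5): LHS = cos(5)² + sin(7)² ≈ 0.5121, RHS = 1 → counterexample

That makes 4 counterexamples.

Answer: 4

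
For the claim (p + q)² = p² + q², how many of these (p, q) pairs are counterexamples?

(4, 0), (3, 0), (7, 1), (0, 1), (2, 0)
1

Testing each pair:
(4, 0): LHS = 16, RHS = 16 → satisfies claim
(3, 0): LHS = 9, RHS = 9 → satisfies claim
(7, 1): LHS = 64, RHS = 50 → counterexample
(0, 1): LHS = 1, RHS = 1 → satisfies claim
(2, 0): LHS = 4, RHS = 4 → satisfies claim

That makes 1 counterexample.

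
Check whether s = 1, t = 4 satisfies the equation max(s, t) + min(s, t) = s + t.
Substituting s = 1, t = 4:

LHS = max(1, 4) + min(1, 4) = 5
RHS = 1 + 4 = 5

LHS = RHS, so the equation holds at this point.

Answer: Holds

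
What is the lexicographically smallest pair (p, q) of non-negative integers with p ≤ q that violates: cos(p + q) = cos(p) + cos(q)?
Substituting (0, 0) into the claim:
LHS = cos(0 + 0) = 1
RHS = cos(0) + cos(0) = 2

Since LHS ≠ RHS, this pair disproves the claim, and no lexicographically smaller pair (p ≤ q, non-negative integers) does.

For instance (3, 5) is also a counterexample (LHS = cos(8) ≈ -0.1455, RHS = cos(3) + cos(5) ≈ -0.7063), but it's lexicographically larger.

Answer: (p, q) = (0, 0)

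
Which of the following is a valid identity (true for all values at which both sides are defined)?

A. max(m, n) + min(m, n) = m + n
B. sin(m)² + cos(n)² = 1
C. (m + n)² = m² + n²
A: holds — e.g. at (6, 7), both sides equal 13.
B: fails at (5, 8) — LHS = cos(8)² + sin(5)² ≈ 0.9407, RHS = 1.
C: fails at (3, 4) — LHS = 49, RHS = 25.

Answer: A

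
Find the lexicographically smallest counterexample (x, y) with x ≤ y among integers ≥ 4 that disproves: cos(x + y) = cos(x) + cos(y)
Substituting (4, 4) into the claim:
LHS = cos(4 + 4) = cos(8) ≈ -0.1455
RHS = cos(4) + cos(4) = 2·cos(4) ≈ -1.307

Since LHS ≠ RHS, this pair disproves the claim, and no lexicographically smaller pair (x ≤ y, integers ≥ 4) does.

For instance (5, 10) is also a counterexample (LHS = cos(15) ≈ -0.7597, RHS = cos(10) + cos(5) ≈ -0.5554), but it's lexicographically larger.

Answer: (x, y) = (4, 4)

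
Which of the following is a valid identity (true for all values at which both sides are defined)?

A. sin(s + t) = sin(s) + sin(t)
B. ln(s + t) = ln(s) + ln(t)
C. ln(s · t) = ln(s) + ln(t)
C

A: fails at (1, 5) — LHS = sin(6) ≈ -0.2794, RHS = sin(5) + sin(1) ≈ -0.1175.
B: fails at (3, 5) — LHS = ln(8) ≈ 2.079, RHS = ln(3) + ln(5) ≈ 2.708.
C: holds — e.g. at (1, 3), both sides equal ln(3) ≈ 1.099.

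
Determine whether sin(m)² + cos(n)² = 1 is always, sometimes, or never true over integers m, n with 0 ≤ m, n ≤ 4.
It holds at (m, n) = (1, 1) (both sides equal 1), but fails at (m, n) = (3, 1) (LHS = sin(3)² + cos(1)² ≈ 0.3118, RHS = 1).

Answer: Sometimes true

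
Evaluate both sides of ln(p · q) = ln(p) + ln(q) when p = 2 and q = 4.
LHS = ln(2 · 4) = ln(8) ≈ 2.079
RHS = ln(2) + ln(4) ≈ 2.079

LHS = RHS: the two sides agree.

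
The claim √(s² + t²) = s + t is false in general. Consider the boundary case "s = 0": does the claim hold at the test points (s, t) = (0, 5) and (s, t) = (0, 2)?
Yes, holds at both test points

At (0, 5): LHS = 5, RHS = 5 → equal
At (0, 2): LHS = 2, RHS = 2 → equal

So the claim does hold at both of these boundary points, even though it is not an identity.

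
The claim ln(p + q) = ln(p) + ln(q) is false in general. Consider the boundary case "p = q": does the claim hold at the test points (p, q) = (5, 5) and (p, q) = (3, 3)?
No, fails at both test points

At (5, 5): LHS = ln(10) ≈ 2.303 ≠ RHS = 2·ln(5) ≈ 3.219
At (3, 3): LHS = ln(6) ≈ 1.792 ≠ RHS = 2·ln(3) ≈ 2.197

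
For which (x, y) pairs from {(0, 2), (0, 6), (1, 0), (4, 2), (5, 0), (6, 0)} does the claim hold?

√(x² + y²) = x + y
(0, 2), (0, 6), (1, 0), (5, 0), (6, 0)

Testing each pair:
(0, 2): LHS = 2, RHS = 2 → holds
(0, 6): LHS = 6, RHS = 6 → holds
(1, 0): LHS = 1, RHS = 1 → holds
(4, 2): LHS = 2·√(5) ≈ 4.472, RHS = 6 → fails
(5, 0): LHS = 5, RHS = 5 → holds
(6, 0): LHS = 6, RHS = 6 → holds

5 of 6 pairs satisfy the claim.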